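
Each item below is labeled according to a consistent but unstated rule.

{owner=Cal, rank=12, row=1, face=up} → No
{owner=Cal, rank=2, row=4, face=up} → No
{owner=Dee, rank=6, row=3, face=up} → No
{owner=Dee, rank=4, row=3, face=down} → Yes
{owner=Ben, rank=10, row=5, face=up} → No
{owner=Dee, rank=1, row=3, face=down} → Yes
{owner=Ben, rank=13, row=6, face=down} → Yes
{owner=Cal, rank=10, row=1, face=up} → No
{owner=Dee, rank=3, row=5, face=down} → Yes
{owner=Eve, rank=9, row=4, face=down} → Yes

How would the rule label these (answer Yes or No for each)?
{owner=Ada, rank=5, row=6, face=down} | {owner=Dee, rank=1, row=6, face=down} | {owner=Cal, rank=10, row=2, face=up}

Rule: face is down. This holds for each 'Yes' example and fails for each 'No' one.
Yes: {owner=Ada, rank=5, row=6, face=down}, since face is down.
Yes: {owner=Dee, rank=1, row=6, face=down}, since face is down.
No: {owner=Cal, rank=10, row=2, face=up}, since face is up.

Yes, Yes, No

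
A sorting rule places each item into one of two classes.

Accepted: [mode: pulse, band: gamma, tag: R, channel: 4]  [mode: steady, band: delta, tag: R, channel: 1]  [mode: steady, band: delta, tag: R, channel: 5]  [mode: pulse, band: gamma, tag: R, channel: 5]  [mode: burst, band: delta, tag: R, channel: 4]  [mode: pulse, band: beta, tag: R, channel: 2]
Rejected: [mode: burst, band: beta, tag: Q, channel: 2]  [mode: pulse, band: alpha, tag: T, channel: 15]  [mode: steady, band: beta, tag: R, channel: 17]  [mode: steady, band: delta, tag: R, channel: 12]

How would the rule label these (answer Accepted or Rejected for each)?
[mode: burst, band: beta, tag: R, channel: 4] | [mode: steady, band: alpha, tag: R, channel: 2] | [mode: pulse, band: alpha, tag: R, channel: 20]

Accepted, Accepted, Rejected

Rule: tag is R AND channel ≤ 5. This holds for each 'Accepted' example and fails for each 'Rejected' one.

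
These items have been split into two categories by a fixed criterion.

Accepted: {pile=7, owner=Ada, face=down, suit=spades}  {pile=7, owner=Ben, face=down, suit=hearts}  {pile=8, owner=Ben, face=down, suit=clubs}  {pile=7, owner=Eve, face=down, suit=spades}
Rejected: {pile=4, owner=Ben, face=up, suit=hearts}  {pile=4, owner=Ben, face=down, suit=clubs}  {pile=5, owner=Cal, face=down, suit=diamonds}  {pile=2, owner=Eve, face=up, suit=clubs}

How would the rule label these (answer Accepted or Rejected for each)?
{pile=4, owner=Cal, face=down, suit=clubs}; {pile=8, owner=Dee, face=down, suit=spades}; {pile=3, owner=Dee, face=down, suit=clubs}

Rejected, Accepted, Rejected

Rule: pile ≥ 7. This holds for each 'Accepted' example and fails for each 'Rejected' one.
{pile=4, owner=Cal, face=down, suit=clubs}: Rejected (pile = 4).
{pile=8, owner=Dee, face=down, suit=spades}: Accepted (pile = 8).
{pile=3, owner=Dee, face=down, suit=clubs}: Rejected (pile = 3).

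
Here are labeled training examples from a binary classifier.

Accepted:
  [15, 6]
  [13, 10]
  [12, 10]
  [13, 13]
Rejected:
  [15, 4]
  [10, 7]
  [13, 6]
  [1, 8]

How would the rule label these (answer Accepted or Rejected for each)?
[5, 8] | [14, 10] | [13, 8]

Rejected, Accepted, Accepted

The distinguishing property — sum ≥ 21 — holds for all the 'Accepted' cases and none of the 'Rejected' cases.
Rejected: [5, 8], since 5+8 = 13. Accepted: [14, 10], since 14+10 = 24. Accepted: [13, 8], since 13+8 = 21.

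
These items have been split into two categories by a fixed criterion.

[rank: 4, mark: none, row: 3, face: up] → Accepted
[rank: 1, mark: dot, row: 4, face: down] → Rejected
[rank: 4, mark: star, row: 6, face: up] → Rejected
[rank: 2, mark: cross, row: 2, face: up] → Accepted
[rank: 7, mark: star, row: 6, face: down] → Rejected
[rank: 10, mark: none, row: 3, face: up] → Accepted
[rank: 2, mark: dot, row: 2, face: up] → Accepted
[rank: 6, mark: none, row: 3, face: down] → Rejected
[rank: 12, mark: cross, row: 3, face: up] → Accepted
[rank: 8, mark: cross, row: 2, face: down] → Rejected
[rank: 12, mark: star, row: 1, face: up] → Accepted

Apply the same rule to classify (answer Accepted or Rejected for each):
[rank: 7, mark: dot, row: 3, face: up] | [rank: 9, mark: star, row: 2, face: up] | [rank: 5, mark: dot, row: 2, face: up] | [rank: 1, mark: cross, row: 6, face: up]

All 'Accepted' examples share one property — face is up AND row ≤ 3 — and every 'Rejected' example lacks it.

Accepted, Accepted, Accepted, Rejected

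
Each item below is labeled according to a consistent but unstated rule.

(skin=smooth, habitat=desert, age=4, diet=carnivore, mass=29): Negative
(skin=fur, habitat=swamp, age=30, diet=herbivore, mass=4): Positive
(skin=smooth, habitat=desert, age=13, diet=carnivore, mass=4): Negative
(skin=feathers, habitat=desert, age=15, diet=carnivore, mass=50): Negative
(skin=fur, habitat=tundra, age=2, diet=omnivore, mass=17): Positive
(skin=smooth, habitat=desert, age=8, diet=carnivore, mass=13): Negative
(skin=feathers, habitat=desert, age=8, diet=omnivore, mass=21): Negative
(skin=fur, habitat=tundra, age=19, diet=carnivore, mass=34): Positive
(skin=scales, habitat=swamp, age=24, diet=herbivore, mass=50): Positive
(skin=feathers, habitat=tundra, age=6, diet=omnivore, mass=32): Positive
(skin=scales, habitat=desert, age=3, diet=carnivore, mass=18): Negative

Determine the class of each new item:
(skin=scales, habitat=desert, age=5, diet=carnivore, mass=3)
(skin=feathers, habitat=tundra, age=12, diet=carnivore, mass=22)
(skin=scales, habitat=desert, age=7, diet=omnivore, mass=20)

Comparing the two groups points to one rule — habitat is not desert.
Negative: (skin=scales, habitat=desert, age=5, diet=carnivore, mass=3), since habitat is desert.
Positive: (skin=feathers, habitat=tundra, age=12, diet=carnivore, mass=22), since habitat is tundra.
Negative: (skin=scales, habitat=desert, age=7, diet=omnivore, mass=20), since habitat is desert.

Negative, Positive, Negative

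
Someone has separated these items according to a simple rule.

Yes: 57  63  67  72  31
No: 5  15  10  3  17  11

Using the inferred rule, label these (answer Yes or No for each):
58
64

Yes, Yes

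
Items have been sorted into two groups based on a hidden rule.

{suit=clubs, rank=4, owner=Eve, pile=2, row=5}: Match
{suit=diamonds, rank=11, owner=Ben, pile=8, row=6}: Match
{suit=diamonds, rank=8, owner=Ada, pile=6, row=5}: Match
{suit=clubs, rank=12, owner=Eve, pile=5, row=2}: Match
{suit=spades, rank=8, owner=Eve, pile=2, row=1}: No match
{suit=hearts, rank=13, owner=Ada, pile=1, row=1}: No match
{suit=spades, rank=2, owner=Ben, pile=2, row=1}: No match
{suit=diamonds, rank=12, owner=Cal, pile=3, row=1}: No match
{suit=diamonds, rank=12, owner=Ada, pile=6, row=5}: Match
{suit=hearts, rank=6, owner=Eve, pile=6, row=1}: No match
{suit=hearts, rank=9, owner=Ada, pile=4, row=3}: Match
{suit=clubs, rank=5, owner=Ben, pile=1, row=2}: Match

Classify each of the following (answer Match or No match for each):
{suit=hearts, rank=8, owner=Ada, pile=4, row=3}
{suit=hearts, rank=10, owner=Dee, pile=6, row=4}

Match, Match

The common property of the 'Match' items is: row ≥ 2. No 'No match' item has it.
{suit=hearts, rank=8, owner=Ada, pile=4, row=3} — row = 3, hence Match. {suit=hearts, rank=10, owner=Dee, pile=6, row=4} — row = 4, hence Match.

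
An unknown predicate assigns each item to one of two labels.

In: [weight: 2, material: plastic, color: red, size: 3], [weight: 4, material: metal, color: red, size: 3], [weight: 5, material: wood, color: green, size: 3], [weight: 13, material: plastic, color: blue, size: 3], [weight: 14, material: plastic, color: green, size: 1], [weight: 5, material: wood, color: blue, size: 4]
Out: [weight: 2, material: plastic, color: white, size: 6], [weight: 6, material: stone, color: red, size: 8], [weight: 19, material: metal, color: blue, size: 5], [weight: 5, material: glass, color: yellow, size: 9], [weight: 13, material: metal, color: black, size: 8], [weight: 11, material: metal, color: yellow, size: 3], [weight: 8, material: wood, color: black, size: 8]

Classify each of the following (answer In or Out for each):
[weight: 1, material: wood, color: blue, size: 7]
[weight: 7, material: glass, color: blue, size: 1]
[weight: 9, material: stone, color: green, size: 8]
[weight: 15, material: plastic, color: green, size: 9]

All 'In' examples share one property — weight ≠ 11 AND size ≤ 4 — and every 'Out' example lacks it.
[weight: 1, material: wood, color: blue, size: 7] → weight = 1, size = 7 → Out. [weight: 7, material: glass, color: blue, size: 1] → weight = 7, size = 1 → In. [weight: 9, material: stone, color: green, size: 8] → weight = 9, size = 8 → Out. [weight: 15, material: plastic, color: green, size: 9] → weight = 15, size = 9 → Out.

Out, In, Out, Out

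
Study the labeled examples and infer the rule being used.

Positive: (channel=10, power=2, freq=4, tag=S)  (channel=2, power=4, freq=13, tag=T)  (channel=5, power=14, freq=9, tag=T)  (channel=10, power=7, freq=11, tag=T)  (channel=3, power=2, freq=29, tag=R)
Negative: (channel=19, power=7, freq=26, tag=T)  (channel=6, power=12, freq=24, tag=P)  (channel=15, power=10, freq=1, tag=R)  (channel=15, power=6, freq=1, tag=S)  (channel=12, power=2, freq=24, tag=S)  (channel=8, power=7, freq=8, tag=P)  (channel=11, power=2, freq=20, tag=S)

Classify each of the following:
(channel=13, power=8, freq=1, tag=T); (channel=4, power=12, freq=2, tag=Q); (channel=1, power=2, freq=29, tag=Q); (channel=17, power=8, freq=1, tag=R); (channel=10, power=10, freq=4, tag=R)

Negative, Positive, Positive, Negative, Positive

The simplest hypothesis consistent with all the labels is: channel ≤ 5 OR channel = 10.
(channel=13, power=8, freq=1, tag=T) → channel = 13 → Negative.
(channel=4, power=12, freq=2, tag=Q) → channel = 4 → Positive.
(channel=1, power=2, freq=29, tag=Q) → channel = 1 → Positive.
(channel=17, power=8, freq=1, tag=R) → channel = 17 → Negative.
(channel=10, power=10, freq=4, tag=R) → channel = 10 → Positive.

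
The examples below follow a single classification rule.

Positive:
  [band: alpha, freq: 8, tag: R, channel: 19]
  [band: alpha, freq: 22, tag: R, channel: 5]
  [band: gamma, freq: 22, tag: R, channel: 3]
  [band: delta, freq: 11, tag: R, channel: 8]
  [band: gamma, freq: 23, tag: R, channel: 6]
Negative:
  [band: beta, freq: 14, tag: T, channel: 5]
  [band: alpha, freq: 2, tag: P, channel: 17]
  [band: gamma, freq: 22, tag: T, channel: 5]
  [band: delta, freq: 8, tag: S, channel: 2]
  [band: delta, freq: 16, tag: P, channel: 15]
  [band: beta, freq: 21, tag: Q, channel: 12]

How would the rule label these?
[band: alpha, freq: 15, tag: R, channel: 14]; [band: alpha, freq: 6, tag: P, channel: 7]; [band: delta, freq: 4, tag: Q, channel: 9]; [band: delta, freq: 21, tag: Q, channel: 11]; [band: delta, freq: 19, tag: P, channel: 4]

Comparing the two groups points to one rule — tag is R.
[band: alpha, freq: 15, tag: R, channel: 14]: tag is R, passes → Positive.
[band: alpha, freq: 6, tag: P, channel: 7]: tag is P, doesn't qualify → Negative.
[band: delta, freq: 4, tag: Q, channel: 9]: tag is Q, doesn't qualify → Negative.
[band: delta, freq: 21, tag: Q, channel: 11]: tag is Q, doesn't qualify → Negative.
[band: delta, freq: 19, tag: P, channel: 4]: tag is P, doesn't qualify → Negative.

Positive, Negative, Negative, Negative, Negative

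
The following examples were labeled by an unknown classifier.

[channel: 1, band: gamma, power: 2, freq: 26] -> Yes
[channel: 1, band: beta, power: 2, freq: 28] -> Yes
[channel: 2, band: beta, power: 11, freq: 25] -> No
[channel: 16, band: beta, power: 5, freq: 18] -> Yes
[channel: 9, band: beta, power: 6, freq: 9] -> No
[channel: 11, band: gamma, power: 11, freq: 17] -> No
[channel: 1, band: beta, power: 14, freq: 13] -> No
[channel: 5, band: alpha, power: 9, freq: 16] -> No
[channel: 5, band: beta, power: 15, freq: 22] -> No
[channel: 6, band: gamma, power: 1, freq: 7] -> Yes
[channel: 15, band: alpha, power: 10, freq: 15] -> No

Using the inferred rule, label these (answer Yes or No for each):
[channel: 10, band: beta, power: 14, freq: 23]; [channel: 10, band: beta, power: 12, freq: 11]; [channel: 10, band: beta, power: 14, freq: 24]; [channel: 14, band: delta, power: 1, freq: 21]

No, No, No, Yes

The common property of the 'Yes' items is: power ≤ 5. No 'No' item has it.
[channel: 10, band: beta, power: 14, freq: 23] → power = 14 → No.
[channel: 10, band: beta, power: 12, freq: 11] → power = 12 → No.
[channel: 10, band: beta, power: 14, freq: 24] → power = 14 → No.
[channel: 14, band: delta, power: 1, freq: 21] → power = 1 → Yes.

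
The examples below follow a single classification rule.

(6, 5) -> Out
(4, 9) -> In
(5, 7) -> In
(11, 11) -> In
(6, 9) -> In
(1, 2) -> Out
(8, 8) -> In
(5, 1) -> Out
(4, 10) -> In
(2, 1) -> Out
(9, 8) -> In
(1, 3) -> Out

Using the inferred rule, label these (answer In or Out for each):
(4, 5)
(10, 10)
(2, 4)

One predicate separates the groups cleanly: sum ≥ 12.
(4, 5) — 4+5 = 9, hence Out.
(10, 10) — 10+10 = 20, hence In.
(2, 4) — 2+4 = 6, hence Out.

Out, In, Out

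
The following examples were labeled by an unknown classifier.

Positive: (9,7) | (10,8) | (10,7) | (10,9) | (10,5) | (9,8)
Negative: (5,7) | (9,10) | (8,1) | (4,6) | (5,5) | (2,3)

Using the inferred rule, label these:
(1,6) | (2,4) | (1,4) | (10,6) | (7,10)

Rule: first > second AND sum ≥ 10. This holds for each 'Positive' example and fails for each 'Negative' one.
(1,6): Negative (1 < 6, 1+6 = 7).
(2,4): Negative (2 < 4, 2+4 = 6).
(1,4): Negative (1 < 4, 1+4 = 5).
(10,6): Positive (10 > 6, 10+6 = 16).
(7,10): Negative (7 < 10, 7+10 = 17).

Negative, Negative, Negative, Positive, Negative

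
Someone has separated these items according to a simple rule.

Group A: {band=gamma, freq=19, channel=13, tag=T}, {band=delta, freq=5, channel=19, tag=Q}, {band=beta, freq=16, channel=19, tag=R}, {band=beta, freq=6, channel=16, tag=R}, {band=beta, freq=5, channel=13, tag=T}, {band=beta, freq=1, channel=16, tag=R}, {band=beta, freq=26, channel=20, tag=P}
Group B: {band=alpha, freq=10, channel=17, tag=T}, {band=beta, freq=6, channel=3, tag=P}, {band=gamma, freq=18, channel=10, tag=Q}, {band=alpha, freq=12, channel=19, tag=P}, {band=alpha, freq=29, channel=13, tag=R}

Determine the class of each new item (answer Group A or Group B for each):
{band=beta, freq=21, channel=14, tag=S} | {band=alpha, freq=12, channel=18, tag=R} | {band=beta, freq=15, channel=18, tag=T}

A rule that fits every label: band is not alpha AND channel ≥ 13 — true of each 'Group A' example, false of each 'Group B' one.
Group A: {band=beta, freq=21, channel=14, tag=S}, since band is beta, channel = 14. Group B: {band=alpha, freq=12, channel=18, tag=R}, since band is alpha, channel = 18. Group A: {band=beta, freq=15, channel=18, tag=T}, since band is beta, channel = 18.

Group A, Group B, Group A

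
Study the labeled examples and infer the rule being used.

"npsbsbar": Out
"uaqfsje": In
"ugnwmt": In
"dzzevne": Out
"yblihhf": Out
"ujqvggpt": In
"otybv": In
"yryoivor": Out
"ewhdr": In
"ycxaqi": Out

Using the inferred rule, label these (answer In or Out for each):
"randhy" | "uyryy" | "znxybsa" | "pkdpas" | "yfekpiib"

The classifier is using: starts with a vowel.

Out, In, Out, Out, Out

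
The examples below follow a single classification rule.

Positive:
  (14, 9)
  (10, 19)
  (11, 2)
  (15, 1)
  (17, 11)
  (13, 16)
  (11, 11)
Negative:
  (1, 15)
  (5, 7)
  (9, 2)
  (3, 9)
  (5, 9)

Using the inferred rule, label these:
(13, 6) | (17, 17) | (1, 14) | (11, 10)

Positive, Positive, Negative, Positive

The rule appears to be: first ≥ 10.
(13, 6): first 13, qualifies → Positive.
(17, 17): first 17, qualifies → Positive.
(1, 14): first 1, fails this test → Negative.
(11, 10): first 11, qualifies → Positive.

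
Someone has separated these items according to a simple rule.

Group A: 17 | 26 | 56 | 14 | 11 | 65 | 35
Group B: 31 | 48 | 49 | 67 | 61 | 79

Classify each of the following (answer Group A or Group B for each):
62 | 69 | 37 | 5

Group A, Group B, Group B, Group A

Looking at the examples, the only property every 'Group A' case has and every 'Group B' case lacks is: ≡ 2 (mod 3).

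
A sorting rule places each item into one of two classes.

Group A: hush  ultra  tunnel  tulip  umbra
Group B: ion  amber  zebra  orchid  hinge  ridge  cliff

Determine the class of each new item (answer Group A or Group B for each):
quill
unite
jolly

Rule: contains 'u'. This holds for each 'Group A' example and fails for each 'Group B' one.
quill — has 'u', hence Group A.
unite — has 'u', hence Group A.
jolly — no 'u', hence Group B.

Group A, Group A, Group B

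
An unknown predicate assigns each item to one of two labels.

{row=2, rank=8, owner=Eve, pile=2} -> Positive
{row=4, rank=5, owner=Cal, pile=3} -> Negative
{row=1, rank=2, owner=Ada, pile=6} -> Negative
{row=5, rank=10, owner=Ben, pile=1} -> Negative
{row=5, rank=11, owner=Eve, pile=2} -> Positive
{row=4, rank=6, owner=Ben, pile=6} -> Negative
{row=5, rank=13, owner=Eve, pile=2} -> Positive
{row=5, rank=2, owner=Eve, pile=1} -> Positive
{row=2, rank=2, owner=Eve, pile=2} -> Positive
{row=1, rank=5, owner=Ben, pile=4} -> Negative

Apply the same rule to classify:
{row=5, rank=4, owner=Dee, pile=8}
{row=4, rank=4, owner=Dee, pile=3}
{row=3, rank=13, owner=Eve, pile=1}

Negative, Negative, Positive

The distinguishing property — owner is Eve — holds for all the 'Positive' cases and none of the 'Negative' cases.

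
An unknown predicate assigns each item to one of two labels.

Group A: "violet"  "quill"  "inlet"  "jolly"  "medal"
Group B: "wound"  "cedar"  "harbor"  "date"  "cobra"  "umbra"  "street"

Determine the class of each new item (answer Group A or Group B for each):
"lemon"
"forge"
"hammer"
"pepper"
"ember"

Comparing the two groups points to one rule — contains 'l'.
"lemon": has 'l' — passes, so Group A. "forge": no 'l' — doesn't match, so Group B. "hammer": no 'l' — doesn't match, so Group B. "pepper": no 'l' — doesn't match, so Group B. "ember": no 'l' — doesn't match, so Group B.

Group A, Group B, Group B, Group B, Group B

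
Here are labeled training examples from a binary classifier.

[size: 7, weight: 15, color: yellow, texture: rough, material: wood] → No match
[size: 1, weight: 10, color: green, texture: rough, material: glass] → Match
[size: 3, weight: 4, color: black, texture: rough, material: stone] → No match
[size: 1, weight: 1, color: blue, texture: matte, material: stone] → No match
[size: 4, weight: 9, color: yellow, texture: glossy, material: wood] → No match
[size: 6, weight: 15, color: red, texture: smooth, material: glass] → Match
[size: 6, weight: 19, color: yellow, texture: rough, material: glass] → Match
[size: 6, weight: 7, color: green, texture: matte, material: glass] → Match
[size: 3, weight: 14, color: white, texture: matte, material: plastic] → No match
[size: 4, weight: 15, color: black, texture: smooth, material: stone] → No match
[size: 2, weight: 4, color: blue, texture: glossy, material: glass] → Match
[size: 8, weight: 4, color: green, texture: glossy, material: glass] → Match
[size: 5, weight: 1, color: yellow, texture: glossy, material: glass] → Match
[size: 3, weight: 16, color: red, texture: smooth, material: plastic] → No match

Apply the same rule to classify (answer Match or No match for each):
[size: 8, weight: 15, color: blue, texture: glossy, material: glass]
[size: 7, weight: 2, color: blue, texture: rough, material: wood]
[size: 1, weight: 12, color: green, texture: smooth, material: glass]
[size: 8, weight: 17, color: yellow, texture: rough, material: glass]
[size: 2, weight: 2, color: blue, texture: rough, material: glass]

Comparing the two groups points to one rule — material is glass.
[size: 8, weight: 15, color: blue, texture: glossy, material: glass] — material is glass, hence Match. [size: 7, weight: 2, color: blue, texture: rough, material: wood] — material is wood, hence No match. [size: 1, weight: 12, color: green, texture: smooth, material: glass] — material is glass, hence Match. [size: 8, weight: 17, color: yellow, texture: rough, material: glass] — material is glass, hence Match. [size: 2, weight: 2, color: blue, texture: rough, material: glass] — material is glass, hence Match.

Match, No match, Match, Match, Match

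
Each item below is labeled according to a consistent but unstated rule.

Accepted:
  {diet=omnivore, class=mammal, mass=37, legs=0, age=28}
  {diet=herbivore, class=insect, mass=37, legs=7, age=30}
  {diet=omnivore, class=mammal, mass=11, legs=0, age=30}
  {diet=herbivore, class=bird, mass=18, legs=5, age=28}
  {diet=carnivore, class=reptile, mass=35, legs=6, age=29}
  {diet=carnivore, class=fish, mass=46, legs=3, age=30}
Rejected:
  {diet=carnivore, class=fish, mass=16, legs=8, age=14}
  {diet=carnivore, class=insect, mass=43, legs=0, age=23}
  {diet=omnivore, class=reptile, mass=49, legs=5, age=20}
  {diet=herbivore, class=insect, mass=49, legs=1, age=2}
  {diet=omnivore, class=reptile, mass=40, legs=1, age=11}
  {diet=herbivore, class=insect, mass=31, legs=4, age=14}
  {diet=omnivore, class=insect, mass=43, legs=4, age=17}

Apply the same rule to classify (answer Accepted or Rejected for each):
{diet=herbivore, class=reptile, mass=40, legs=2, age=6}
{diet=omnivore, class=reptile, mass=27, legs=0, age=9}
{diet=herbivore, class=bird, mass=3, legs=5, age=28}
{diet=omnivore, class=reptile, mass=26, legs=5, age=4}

Rejected, Rejected, Accepted, Rejected

The classifier is using: age ≥ 28.
{diet=herbivore, class=reptile, mass=40, legs=2, age=6}: Rejected (age = 6). {diet=omnivore, class=reptile, mass=27, legs=0, age=9}: Rejected (age = 9). {diet=herbivore, class=bird, mass=3, legs=5, age=28}: Accepted (age = 28). {diet=omnivore, class=reptile, mass=26, legs=5, age=4}: Rejected (age = 4).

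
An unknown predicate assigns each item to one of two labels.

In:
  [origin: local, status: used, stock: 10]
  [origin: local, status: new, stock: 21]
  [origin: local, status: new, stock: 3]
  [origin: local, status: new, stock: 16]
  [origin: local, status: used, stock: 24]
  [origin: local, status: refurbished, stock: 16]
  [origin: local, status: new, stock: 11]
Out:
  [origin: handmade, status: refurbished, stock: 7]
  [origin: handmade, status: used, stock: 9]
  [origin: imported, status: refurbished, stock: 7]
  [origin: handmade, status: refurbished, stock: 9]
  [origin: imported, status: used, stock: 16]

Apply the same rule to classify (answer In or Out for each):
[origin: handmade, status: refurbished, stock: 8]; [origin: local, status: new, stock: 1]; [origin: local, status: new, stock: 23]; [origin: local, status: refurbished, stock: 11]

Out, In, In, In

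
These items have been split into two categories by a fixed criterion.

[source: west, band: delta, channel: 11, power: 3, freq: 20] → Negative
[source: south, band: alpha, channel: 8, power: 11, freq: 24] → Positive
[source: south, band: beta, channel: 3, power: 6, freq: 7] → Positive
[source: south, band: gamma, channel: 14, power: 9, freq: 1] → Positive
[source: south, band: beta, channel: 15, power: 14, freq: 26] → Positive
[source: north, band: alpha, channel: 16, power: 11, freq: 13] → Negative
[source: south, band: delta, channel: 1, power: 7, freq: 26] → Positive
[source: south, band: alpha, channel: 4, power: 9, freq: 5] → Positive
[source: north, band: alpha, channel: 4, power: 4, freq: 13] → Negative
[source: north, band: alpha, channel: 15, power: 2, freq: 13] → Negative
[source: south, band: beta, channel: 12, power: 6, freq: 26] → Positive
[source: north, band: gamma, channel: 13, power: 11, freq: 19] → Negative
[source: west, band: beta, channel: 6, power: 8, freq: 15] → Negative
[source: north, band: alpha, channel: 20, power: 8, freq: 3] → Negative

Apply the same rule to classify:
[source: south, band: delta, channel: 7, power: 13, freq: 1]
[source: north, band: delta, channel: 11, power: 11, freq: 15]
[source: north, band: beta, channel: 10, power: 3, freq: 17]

Positive, Negative, Negative

'Positive' ⟺ source is south.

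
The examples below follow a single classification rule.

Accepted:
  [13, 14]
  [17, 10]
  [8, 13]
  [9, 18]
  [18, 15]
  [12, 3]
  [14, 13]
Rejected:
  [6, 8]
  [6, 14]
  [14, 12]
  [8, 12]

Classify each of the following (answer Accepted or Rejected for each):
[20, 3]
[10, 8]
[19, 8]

Accepted, Rejected, Accepted

The common property of the 'Accepted' items is: sum is odd. No 'Rejected' item has it.
[20, 3] — 20+3 = 23, hence Accepted.
[10, 8] — 10+8 = 18, hence Rejected.
[19, 8] — 19+8 = 27, hence Accepted.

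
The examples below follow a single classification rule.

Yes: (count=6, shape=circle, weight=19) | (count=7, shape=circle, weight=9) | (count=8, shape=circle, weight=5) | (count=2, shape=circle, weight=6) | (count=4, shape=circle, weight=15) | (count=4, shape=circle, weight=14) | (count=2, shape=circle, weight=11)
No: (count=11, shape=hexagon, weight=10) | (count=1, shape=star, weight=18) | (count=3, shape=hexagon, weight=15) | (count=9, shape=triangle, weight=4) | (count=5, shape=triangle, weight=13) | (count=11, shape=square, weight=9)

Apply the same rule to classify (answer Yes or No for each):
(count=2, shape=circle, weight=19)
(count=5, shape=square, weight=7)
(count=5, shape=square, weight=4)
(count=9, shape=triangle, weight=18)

A rule that fits every label: shape is circle — true of each 'Yes' example, false of each 'No' one.
(count=2, shape=circle, weight=19): Yes (shape is circle).
(count=5, shape=square, weight=7): No (shape is square).
(count=5, shape=square, weight=4): No (shape is square).
(count=9, shape=triangle, weight=18): No (shape is triangle).

Yes, No, No, No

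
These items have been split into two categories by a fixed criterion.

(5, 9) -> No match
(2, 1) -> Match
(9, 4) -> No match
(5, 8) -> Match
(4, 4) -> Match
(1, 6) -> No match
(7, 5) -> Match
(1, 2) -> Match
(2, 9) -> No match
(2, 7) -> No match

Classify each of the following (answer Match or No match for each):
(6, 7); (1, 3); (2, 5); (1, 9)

One predicate separates the groups cleanly: |first − second| ≤ 3.
(6, 7): |6−7| = 1, passes → Match.
(1, 3): |1−3| = 2, passes → Match.
(2, 5): |2−5| = 3, passes → Match.
(1, 9): |1−9| = 8, lacks this property → No match.

Match, Match, Match, No match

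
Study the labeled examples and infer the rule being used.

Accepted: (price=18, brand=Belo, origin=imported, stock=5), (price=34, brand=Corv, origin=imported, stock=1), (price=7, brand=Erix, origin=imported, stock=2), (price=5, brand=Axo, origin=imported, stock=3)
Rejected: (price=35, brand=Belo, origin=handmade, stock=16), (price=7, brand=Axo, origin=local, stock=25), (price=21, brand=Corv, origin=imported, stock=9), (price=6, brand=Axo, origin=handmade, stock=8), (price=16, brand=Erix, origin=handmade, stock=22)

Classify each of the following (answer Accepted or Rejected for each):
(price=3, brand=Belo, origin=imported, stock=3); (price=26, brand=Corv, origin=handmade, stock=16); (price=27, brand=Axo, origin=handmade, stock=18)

The distinguishing property — stock ≤ 5 — holds for all the 'Accepted' cases and none of the 'Rejected' cases.
(price=3, brand=Belo, origin=imported, stock=3): stock = 3, meets the rule → Accepted.
(price=26, brand=Corv, origin=handmade, stock=16): stock = 16, does not pass → Rejected.
(price=27, brand=Axo, origin=handmade, stock=18): stock = 18, does not pass → Rejected.

Accepted, Rejected, Rejected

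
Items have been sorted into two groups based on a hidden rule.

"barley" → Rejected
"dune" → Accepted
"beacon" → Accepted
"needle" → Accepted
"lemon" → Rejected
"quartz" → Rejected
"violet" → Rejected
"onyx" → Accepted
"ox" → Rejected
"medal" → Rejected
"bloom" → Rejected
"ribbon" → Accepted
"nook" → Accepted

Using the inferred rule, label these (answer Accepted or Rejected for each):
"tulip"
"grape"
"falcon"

Rejected, Rejected, Accepted

Every 'Accepted' example satisfies: even length AND contains 'n'. None of the 'Rejected' examples do.
"tulip": Rejected (length 5, no 'n').
"grape": Rejected (length 5, no 'n').
"falcon": Accepted (length 6, has 'n').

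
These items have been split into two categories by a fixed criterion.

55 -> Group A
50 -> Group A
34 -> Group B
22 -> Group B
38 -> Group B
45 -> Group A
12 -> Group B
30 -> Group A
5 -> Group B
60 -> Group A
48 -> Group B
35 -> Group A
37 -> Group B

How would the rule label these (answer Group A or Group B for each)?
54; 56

Group B, Group B

The simplest hypothesis consistent with all the labels is: multiple of 5 AND at least 12.
54 — 54 = 5·10 + 4, 54 ≥ 12, hence Group B.
56 — 56 = 5·11 + 1, 56 ≥ 12, hence Group B.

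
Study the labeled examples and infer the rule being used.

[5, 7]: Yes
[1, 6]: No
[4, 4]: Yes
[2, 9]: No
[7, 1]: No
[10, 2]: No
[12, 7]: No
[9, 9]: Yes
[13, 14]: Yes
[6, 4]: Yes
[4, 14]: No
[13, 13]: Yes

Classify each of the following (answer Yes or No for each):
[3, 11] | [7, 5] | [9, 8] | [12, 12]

No, Yes, Yes, Yes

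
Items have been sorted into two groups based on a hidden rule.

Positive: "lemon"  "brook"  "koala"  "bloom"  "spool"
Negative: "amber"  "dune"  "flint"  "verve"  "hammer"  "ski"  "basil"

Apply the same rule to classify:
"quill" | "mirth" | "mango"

Negative, Negative, Positive

Rule: contains 'o'. This holds for each 'Positive' example and fails for each 'Negative' one.
"quill": no 'o', doesn't qualify → Negative.
"mirth": no 'o', doesn't qualify → Negative.
"mango": has 'o', has this property → Positive.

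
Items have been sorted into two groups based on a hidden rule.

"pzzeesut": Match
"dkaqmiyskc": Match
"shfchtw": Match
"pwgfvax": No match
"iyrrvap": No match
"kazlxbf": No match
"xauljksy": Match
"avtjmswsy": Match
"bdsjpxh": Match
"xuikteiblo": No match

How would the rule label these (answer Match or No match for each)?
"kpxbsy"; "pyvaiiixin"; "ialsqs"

The rule appears to be: contains 's'.
"kpxbsy" → has 's' → Match.
"pyvaiiixin" → no 's' → No match.
"ialsqs" → has 's' → Match.

Match, No match, Match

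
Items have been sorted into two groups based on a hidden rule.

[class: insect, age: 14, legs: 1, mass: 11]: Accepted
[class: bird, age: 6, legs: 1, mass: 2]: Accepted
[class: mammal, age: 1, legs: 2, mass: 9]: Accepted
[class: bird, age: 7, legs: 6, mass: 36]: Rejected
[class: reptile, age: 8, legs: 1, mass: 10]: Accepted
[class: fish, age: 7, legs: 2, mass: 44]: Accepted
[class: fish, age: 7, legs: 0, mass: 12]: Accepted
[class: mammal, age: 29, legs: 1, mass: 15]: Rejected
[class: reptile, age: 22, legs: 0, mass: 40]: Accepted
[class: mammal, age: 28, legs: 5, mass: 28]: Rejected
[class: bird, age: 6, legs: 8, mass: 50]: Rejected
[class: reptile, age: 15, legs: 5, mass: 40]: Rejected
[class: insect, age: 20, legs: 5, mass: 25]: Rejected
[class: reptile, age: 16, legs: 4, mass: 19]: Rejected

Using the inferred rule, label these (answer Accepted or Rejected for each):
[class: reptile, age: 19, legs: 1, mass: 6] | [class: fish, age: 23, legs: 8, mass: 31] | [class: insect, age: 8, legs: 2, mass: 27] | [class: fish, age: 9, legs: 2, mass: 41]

Rule: legs ≤ 2 AND age ≤ 22. This holds for each 'Accepted' example and fails for each 'Rejected' one.
[class: reptile, age: 19, legs: 1, mass: 6] — legs = 1, age = 19, hence Accepted. [class: fish, age: 23, legs: 8, mass: 31] — legs = 8, age = 23, hence Rejected. [class: insect, age: 8, legs: 2, mass: 27] — legs = 2, age = 8, hence Accepted. [class: fish, age: 9, legs: 2, mass: 41] — legs = 2, age = 9, hence Accepted.

Accepted, Rejected, Accepted, Accepted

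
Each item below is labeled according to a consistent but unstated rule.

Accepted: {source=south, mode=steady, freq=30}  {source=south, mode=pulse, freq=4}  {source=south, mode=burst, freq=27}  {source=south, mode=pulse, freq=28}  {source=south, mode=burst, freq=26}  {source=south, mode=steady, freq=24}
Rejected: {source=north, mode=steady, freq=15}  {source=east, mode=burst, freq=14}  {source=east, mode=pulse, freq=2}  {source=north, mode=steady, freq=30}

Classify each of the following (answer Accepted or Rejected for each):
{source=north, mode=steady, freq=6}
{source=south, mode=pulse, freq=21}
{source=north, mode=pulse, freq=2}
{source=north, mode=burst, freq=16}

Rejected, Accepted, Rejected, Rejected

'Accepted' ⟺ source is south.
{source=north, mode=steady, freq=6}: source is north — fails this test, so Rejected.
{source=south, mode=pulse, freq=21}: source is south — qualifies, so Accepted.
{source=north, mode=pulse, freq=2}: source is north — fails this test, so Rejected.
{source=north, mode=burst, freq=16}: source is north — fails this test, so Rejected.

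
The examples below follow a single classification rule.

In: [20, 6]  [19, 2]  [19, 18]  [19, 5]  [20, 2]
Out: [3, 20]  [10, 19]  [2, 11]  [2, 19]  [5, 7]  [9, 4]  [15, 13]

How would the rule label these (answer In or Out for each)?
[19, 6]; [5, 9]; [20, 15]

Every 'In' example satisfies: first ≥ 18. None of the 'Out' examples do.
[19, 6]: In (first 19).
[5, 9]: Out (first 5).
[20, 15]: In (first 20).

In, Out, In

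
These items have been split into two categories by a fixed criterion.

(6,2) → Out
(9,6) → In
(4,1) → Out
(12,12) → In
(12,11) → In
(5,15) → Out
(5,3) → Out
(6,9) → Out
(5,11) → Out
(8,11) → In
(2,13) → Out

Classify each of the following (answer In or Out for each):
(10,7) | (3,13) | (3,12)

The rule appears to be: first ≥ 8.
(10,7): first 10, qualifies → In.
(3,13): first 3, lacks this property → Out.
(3,12): first 3, lacks this property → Out.

In, Out, Out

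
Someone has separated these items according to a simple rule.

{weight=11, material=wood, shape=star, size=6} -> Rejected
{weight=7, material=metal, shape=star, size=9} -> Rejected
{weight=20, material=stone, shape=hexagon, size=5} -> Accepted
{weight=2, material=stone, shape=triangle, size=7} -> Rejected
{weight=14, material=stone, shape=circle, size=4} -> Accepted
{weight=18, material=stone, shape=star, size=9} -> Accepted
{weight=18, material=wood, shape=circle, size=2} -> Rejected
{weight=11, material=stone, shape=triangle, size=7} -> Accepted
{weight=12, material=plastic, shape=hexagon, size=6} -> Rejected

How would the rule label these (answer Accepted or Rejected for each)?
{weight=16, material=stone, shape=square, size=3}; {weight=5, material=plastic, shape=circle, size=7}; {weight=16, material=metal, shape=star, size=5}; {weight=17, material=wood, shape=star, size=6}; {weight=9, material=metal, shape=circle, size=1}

Rule: material is stone AND weight ≥ 7. This holds for each 'Accepted' example and fails for each 'Rejected' one.
{weight=16, material=stone, shape=square, size=3}: Accepted (material is stone, weight = 16).
{weight=5, material=plastic, shape=circle, size=7}: Rejected (material is plastic, weight = 5).
{weight=16, material=metal, shape=star, size=5}: Rejected (material is metal, weight = 16).
{weight=17, material=wood, shape=star, size=6}: Rejected (material is wood, weight = 17).
{weight=9, material=metal, shape=circle, size=1}: Rejected (material is metal, weight = 9).

Accepted, Rejected, Rejected, Rejected, Rejected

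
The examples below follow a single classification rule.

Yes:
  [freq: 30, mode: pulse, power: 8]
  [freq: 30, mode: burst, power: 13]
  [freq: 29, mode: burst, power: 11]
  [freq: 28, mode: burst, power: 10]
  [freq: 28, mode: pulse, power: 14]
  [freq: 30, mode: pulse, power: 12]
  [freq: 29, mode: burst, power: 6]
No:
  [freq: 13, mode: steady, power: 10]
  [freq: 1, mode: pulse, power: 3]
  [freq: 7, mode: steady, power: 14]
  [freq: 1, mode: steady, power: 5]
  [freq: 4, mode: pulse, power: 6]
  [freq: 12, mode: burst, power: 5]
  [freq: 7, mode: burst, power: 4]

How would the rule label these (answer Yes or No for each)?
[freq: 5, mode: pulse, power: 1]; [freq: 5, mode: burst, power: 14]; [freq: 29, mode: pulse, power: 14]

Every 'Yes' example satisfies: freq ≥ 28. None of the 'No' examples do.
[freq: 5, mode: pulse, power: 1]: freq = 5 — lacks this property, so No.
[freq: 5, mode: burst, power: 14]: freq = 5 — lacks this property, so No.
[freq: 29, mode: pulse, power: 14]: freq = 29 — matches, so Yes.

No, No, Yes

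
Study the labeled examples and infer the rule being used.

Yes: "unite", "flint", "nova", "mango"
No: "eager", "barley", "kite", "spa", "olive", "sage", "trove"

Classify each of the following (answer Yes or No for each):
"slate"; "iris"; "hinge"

No, No, Yes

Rule: contains 'n'. This holds for each 'Yes' example and fails for each 'No' one.
"slate": no 'n', does not pass → No.
"iris": no 'n', does not pass → No.
"hinge": has 'n', has this property → Yes.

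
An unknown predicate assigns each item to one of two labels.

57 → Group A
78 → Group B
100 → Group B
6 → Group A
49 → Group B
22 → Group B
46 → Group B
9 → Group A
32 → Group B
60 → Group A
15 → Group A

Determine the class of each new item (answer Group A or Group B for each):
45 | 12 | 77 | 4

A rule that fits every label: multiple of 3 AND at most 60 — true of each 'Group A' example, false of each 'Group B' one.
45: 45 = 3·15, 45 ≤ 60 — fits, so Group A. 12: 12 = 3·4, 12 ≤ 60 — fits, so Group A. 77: 77 = 3·25 + 2, 77 > 60 — lacks this property, so Group B. 4: 4 = 3·1 + 1, 4 ≤ 60 — lacks this property, so Group B.

Group A, Group A, Group B, Group B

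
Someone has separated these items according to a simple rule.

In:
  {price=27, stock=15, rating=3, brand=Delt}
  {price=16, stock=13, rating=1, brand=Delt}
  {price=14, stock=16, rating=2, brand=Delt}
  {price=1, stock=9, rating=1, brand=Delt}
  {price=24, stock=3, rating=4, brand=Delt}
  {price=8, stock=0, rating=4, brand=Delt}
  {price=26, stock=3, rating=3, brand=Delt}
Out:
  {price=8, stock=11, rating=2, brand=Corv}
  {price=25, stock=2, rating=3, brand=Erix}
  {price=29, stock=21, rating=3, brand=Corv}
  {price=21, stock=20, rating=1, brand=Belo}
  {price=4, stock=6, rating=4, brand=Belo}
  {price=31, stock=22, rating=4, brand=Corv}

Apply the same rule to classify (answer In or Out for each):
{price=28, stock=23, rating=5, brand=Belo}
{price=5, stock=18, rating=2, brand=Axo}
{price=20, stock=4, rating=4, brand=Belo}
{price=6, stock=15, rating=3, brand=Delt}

Out, Out, Out, In

The common property of the 'In' items is: brand is Delt. No 'Out' item has it.
Out: {price=28, stock=23, rating=5, brand=Belo}, since brand is Belo.
Out: {price=5, stock=18, rating=2, brand=Axo}, since brand is Axo.
Out: {price=20, stock=4, rating=4, brand=Belo}, since brand is Belo.
In: {price=6, stock=15, rating=3, brand=Delt}, since brand is Delt.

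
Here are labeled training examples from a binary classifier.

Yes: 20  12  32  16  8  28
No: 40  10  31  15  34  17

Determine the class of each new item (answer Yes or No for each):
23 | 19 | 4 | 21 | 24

No, No, Yes, No, Yes

One predicate separates the groups cleanly: multiple of 4 AND at most 32.
23 → 23 = 4·5 + 3, 23 ≤ 32 → No. 19 → 19 = 4·4 + 3, 19 ≤ 32 → No. 4 → 4 = 4·1, 4 ≤ 32 → Yes. 21 → 21 = 4·5 + 1, 21 ≤ 32 → No. 24 → 24 = 4·6, 24 ≤ 32 → Yes.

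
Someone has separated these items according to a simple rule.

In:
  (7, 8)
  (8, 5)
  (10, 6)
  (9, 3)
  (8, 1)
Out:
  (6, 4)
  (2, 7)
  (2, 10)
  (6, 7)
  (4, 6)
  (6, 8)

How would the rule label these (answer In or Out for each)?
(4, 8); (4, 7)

One predicate separates the groups cleanly: first ≥ 7.
(4, 8) → first 4 → Out. (4, 7) → first 4 → Out.

Out, Out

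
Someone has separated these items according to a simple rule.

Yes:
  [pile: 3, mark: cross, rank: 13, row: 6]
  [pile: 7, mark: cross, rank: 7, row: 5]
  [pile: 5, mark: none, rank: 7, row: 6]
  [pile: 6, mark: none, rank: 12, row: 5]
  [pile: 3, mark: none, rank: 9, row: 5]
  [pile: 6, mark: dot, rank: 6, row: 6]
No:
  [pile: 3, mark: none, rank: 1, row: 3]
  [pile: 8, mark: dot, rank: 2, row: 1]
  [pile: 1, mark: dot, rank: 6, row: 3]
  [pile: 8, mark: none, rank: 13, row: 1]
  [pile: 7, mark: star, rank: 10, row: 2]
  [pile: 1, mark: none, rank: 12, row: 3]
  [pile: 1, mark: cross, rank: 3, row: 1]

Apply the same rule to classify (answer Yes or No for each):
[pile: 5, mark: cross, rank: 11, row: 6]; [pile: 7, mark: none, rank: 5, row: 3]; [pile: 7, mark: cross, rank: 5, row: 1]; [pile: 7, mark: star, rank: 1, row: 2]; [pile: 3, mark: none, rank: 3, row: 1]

Yes, No, No, No, No

The classifier is using: row ≥ 5.
Yes: [pile: 5, mark: cross, rank: 11, row: 6], since row = 6. No: [pile: 7, mark: none, rank: 5, row: 3], since row = 3. No: [pile: 7, mark: cross, rank: 5, row: 1], since row = 1. No: [pile: 7, mark: star, rank: 1, row: 2], since row = 2. No: [pile: 3, mark: none, rank: 3, row: 1], since row = 1.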